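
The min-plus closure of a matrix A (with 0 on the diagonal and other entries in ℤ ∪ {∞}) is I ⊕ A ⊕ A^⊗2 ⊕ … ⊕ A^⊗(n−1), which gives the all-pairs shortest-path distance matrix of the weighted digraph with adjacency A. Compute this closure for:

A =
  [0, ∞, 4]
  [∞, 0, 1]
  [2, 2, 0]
Closure =
  [0, 6, 4]
  [3, 0, 1]
  [2, 2, 0]

This is the Floyd-Warshall all-pairs shortest-path computation. For each intermediate vertex k = 0, 1, …, 2, update dist[i][j] ← min(dist[i][j], dist[i][k] + dist[k][j]). The final matrix gives, for each (i, j), the minimum total weight of any directed path from i to j (possibly empty when i = j).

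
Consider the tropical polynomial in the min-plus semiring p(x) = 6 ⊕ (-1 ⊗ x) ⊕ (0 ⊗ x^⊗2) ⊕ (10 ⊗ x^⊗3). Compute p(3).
p(3) = 2

A tropical monomial a ⊗ x^⊗i evaluates to a + i · x. Evaluating each term at x = 3:
  Term 0 contributes 6 + 0 · 3 = 6
  Term 1 contributes -1 + 1 · 3 = 2
  Term 2 contributes 0 + 2 · 3 = 6
  Term 3 contributes 10 + 3 · 3 = 19
p(3) = ⊕ of these = min[6, 2, 6, 19] = 2.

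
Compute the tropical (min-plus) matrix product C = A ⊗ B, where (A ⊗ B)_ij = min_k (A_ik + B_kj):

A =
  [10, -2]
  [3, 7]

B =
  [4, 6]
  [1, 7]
A ⊗ B =
  [-1, 5]
  [7, 9]

Apply the min-plus product entry-by-entry:
  C[0][0] = min over k of (A[0][0] + B[0][0] = 10 + 4 = 14, A[0][1] + B[1][0] = -2 + 1 = -1) = -1 (attained at k = 1)
  C[0][1] = min over k of (A[0][0] + B[0][1] = 10 + 6 = 16, A[0][1] + B[1][1] = -2 + 7 = 5) = 5 (attained at k = 1)
  C[1][0] = min over k of (A[1][0] + B[0][0] = 3 + 4 = 7, A[1][1] + B[1][0] = 7 + 1 = 8) = 7 (attained at k = 0)
  C[1][1] = min over k of (A[1][0] + B[0][1] = 3 + 6 = 9, A[1][1] + B[1][1] = 7 + 7 = 14) = 9 (attained at k = 0)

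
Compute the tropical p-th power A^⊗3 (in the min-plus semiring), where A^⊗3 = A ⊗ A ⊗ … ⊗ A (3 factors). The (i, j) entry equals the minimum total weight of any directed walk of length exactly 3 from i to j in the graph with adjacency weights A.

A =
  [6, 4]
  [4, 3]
A^⊗3 =
  [11, 10]
  [10, 9]

Each entry (A^⊗3)_ij equals the minimum over all length-3 walks i = v_0 → v_1 → … → v_3 = j of Σ_t A[v_t][v_{t+1}]. For example, for (i, j) = (0, 1) we minimise over 4 possible intermediate vertex sequences; the minimum is 10, attained along the walk 0 → 1 → 1 → 1.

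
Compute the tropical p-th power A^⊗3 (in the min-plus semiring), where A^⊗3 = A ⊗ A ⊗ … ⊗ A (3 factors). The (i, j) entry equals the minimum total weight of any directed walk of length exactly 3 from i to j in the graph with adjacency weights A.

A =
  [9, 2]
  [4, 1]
A^⊗3 =
  [7, 4]
  [6, 3]

Each entry (A^⊗3)_ij equals the minimum over all length-3 walks i = v_0 → v_1 → … → v_3 = j of Σ_t A[v_t][v_{t+1}]. For example, for (i, j) = (0, 1) we minimise over 4 possible intermediate vertex sequences; the minimum is 4, attained along the walk 0 → 1 → 1 → 1.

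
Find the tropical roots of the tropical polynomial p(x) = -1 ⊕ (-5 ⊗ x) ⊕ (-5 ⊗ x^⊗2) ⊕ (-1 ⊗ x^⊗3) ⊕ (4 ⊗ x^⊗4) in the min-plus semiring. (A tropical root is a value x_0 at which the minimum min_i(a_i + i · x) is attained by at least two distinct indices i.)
Roots: {-5, -4, 0, 4}

Each tropical root is a break point of the lower envelope of the lines y = a_i + i · x (there are 5 lines, with slopes 0, 1, ..., 4). Only the lines that attain the minimum somewhere contribute to roots; other lines are dominated. Here the surviving (envelope) indices are i = 4, i = 3, i = 2, i = 1, i = 0.
Intersections between consecutive envelope lines give the roots: for adjacent envelope indices i < j the intersection is x = (a_i − a_j) / (j − i). Reading off the sorted break points: {-5, -4, 0, 4}.
Verification: at each break x_0, at least two indices attain the minimum of min_i(a_i + i · x_0).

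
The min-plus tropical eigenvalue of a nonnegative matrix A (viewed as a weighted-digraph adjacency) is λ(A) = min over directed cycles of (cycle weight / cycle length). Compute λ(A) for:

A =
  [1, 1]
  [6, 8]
λ(A) = 1

Enumerate directed cycles and compute their means (weight / length). Sample:
  cycle 0 → 0: weight = 1, length = 1, mean = 1/1 ≈ 1.000
  cycle 1 → 1: weight = 8, length = 1, mean = 8/1 ≈ 8.000
  cycle 0 → 1 → 0: weight = 7, length = 2, mean = 7/2 ≈ 3.500
  cycle 1 → 0 → 1: weight = 7, length = 2, mean = 7/2 ≈ 3.500
Minimum mean = 1.000, attained e.g. along the cycle 0 → 0 with weight 1 and length 1. So λ(A) = 1/1 = 1.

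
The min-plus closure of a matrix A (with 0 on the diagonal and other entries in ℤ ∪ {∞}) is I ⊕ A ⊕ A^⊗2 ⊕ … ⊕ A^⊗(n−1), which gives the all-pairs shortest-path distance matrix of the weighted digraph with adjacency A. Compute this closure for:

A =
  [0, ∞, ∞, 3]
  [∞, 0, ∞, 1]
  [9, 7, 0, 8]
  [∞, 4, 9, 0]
Closure =
  [0, 7, 12, 3]
  [19, 0, 10, 1]
  [9, 7, 0, 8]
  [18, 4, 9, 0]

This is the Floyd-Warshall all-pairs shortest-path computation. For each intermediate vertex k = 0, 1, …, 3, update dist[i][j] ← min(dist[i][j], dist[i][k] + dist[k][j]). The final matrix gives, for each (i, j), the minimum total weight of any directed path from i to j (possibly empty when i = j).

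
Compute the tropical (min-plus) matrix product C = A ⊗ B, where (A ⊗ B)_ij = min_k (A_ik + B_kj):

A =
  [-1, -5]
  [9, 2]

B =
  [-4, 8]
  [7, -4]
A ⊗ B =
  [-5, -9]
  [5, -2]

Apply the min-plus product entry-by-entry:
  C[0][0] = min over k of (A[0][0] + B[0][0] = -1 + -4 = -5, A[0][1] + B[1][0] = -5 + 7 = 2) = -5 (attained at k = 0)
  C[0][1] = min over k of (A[0][0] + B[0][1] = -1 + 8 = 7, A[0][1] + B[1][1] = -5 + -4 = -9) = -9 (attained at k = 1)
  C[1][0] = min over k of (A[1][0] + B[0][0] = 9 + -4 = 5, A[1][1] + B[1][0] = 2 + 7 = 9) = 5 (attained at k = 0)
  C[1][1] = min over k of (A[1][0] + B[0][1] = 9 + 8 = 17, A[1][1] + B[1][1] = 2 + -4 = -2) = -2 (attained at k = 1)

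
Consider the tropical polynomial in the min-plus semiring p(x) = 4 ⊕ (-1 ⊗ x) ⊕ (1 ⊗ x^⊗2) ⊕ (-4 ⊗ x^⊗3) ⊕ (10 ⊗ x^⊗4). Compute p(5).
p(5) = 4

A tropical monomial a ⊗ x^⊗i evaluates to a + i · x. Evaluating each term at x = 5:
  Term 0 contributes 4 + 0 · 5 = 4
  Term 1 contributes -1 + 1 · 5 = 4
  Term 2 contributes 1 + 2 · 5 = 11
  Term 3 contributes -4 + 3 · 5 = 11
  Term 4 contributes 10 + 4 · 5 = 30
p(5) = ⊕ of these = min[4, 4, 11, 11, 30] = 4.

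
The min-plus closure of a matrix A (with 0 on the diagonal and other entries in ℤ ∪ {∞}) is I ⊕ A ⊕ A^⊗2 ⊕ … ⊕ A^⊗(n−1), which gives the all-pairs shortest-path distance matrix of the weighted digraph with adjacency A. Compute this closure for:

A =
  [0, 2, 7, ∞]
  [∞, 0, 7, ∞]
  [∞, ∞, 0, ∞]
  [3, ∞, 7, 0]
Closure =
  [0, 2, 7, ∞]
  [∞, 0, 7, ∞]
  [∞, ∞, 0, ∞]
  [3, 5, 7, 0]

This is the Floyd-Warshall all-pairs shortest-path computation. For each intermediate vertex k = 0, 1, …, 3, update dist[i][j] ← min(dist[i][j], dist[i][k] + dist[k][j]). The final matrix gives, for each (i, j), the minimum total weight of any directed path from i to j (possibly empty when i = j).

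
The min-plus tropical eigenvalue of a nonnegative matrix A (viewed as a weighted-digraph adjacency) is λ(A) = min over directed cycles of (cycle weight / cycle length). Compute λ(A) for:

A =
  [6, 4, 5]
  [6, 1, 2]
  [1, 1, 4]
λ(A) = 1

Enumerate directed cycles and compute their means (weight / length). Sample:
  cycle 0 → 0: weight = 6, length = 1, mean = 6/1 ≈ 6.000
  cycle 1 → 1: weight = 1, length = 1, mean = 1/1 ≈ 1.000
  cycle 2 → 2: weight = 4, length = 1, mean = 4/1 ≈ 4.000
  cycle 0 → 1 → 0: weight = 10, length = 2, mean = 10/2 ≈ 5.000
  cycle 0 → 2 → 0: weight = 6, length = 2, mean = 6/2 ≈ 3.000
  cycle 1 → 0 → 1: weight = 10, length = 2, mean = 10/2 ≈ 5.000
Minimum mean = 1.000, attained e.g. along the cycle 1 → 1 with weight 1 and length 1. So λ(A) = 1/1 = 1.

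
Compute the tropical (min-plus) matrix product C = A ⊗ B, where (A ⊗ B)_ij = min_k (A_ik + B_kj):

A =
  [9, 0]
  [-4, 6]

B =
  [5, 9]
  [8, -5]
A ⊗ B =
  [8, -5]
  [1, 1]

Apply the min-plus product entry-by-entry:
  C[0][0] = min over k of (A[0][0] + B[0][0] = 9 + 5 = 14, A[0][1] + B[1][0] = 0 + 8 = 8) = 8 (attained at k = 1)
  C[0][1] = min over k of (A[0][0] + B[0][1] = 9 + 9 = 18, A[0][1] + B[1][1] = 0 + -5 = -5) = -5 (attained at k = 1)
  C[1][0] = min over k of (A[1][0] + B[0][0] = -4 + 5 = 1, A[1][1] + B[1][0] = 6 + 8 = 14) = 1 (attained at k = 0)
  C[1][1] = min over k of (A[1][0] + B[0][1] = -4 + 9 = 5, A[1][1] + B[1][1] = 6 + -5 = 1) = 1 (attained at k = 1)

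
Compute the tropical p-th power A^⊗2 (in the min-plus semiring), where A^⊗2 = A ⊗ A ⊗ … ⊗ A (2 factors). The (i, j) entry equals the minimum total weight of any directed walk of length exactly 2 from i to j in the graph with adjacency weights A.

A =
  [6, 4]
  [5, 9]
A^⊗2 =
  [9, 10]
  [11, 9]

Each entry (A^⊗2)_ij equals the minimum over all length-2 walks i = v_0 → v_1 → … → v_2 = j of Σ_t A[v_t][v_{t+1}]. For example, for (i, j) = (0, 1) we minimise over 2 possible intermediate vertex sequences; the minimum is 10, attained along the walk 0 → 0 → 1.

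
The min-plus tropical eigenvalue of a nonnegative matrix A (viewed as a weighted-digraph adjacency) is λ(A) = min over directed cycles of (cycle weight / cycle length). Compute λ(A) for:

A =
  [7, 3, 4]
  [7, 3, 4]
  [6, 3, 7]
λ(A) = 3

Enumerate directed cycles and compute their means (weight / length). Sample:
  cycle 0 → 0: weight = 7, length = 1, mean = 7/1 ≈ 7.000
  cycle 1 → 1: weight = 3, length = 1, mean = 3/1 ≈ 3.000
  cycle 2 → 2: weight = 7, length = 1, mean = 7/1 ≈ 7.000
  cycle 0 → 1 → 0: weight = 10, length = 2, mean = 10/2 ≈ 5.000
  cycle 0 → 2 → 0: weight = 10, length = 2, mean = 10/2 ≈ 5.000
  cycle 1 → 0 → 1: weight = 10, length = 2, mean = 10/2 ≈ 5.000
Minimum mean = 3.000, attained e.g. along the cycle 1 → 1 with weight 3 and length 1. So λ(A) = 3/1 = 3.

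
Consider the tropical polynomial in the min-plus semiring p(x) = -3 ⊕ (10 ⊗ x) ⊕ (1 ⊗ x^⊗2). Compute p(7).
p(7) = -3

A tropical monomial a ⊗ x^⊗i evaluates to a + i · x. Evaluating each term at x = 7:
  Term 0 contributes -3 + 0 · 7 = -3
  Term 1 contributes 10 + 1 · 7 = 17
  Term 2 contributes 1 + 2 · 7 = 15
p(7) = ⊕ of these = min[-3, 17, 15] = -3.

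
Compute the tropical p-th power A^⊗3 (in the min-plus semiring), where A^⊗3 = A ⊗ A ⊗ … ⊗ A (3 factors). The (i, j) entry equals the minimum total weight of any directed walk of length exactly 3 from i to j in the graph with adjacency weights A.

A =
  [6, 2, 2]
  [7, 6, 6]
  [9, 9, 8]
A^⊗3 =
  [15, 11, 11]
  [16, 15, 15]
  [18, 17, 17]

Each entry (A^⊗3)_ij equals the minimum over all length-3 walks i = v_0 → v_1 → … → v_3 = j of Σ_t A[v_t][v_{t+1}]. For example, for (i, j) = (0, 2) we minimise over 9 possible intermediate vertex sequences; the minimum is 11, attained along the walk 0 → 1 → 0 → 2.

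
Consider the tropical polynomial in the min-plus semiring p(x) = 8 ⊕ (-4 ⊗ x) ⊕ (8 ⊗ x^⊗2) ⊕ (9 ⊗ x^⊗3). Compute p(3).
p(3) = -1

A tropical monomial a ⊗ x^⊗i evaluates to a + i · x. Evaluating each term at x = 3:
  Term 0 contributes 8 + 0 · 3 = 8
  Term 1 contributes -4 + 1 · 3 = -1
  Term 2 contributes 8 + 2 · 3 = 14
  Term 3 contributes 9 + 3 · 3 = 18
p(3) = ⊕ of these = min[8, -1, 14, 18] = -1.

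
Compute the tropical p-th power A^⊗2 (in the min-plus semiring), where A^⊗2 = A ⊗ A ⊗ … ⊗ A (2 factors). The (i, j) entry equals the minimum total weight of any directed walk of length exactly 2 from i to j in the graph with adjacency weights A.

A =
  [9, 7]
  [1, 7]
A^⊗2 =
  [8, 14]
  [8, 8]

Each entry (A^⊗2)_ij equals the minimum over all length-2 walks i = v_0 → v_1 → … → v_2 = j of Σ_t A[v_t][v_{t+1}]. For example, for (i, j) = (0, 1) we minimise over 2 possible intermediate vertex sequences; the minimum is 14, attained along the walk 0 → 1 → 1.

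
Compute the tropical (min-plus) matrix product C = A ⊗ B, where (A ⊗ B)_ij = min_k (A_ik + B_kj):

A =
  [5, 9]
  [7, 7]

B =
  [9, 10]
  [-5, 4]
A ⊗ B =
  [4, 13]
  [2, 11]

Apply the min-plus product entry-by-entry:
  C[0][0] = min over k of (A[0][0] + B[0][0] = 5 + 9 = 14, A[0][1] + B[1][0] = 9 + -5 = 4) = 4 (attained at k = 1)
  C[0][1] = min over k of (A[0][0] + B[0][1] = 5 + 10 = 15, A[0][1] + B[1][1] = 9 + 4 = 13) = 13 (attained at k = 1)
  C[1][0] = min over k of (A[1][0] + B[0][0] = 7 + 9 = 16, A[1][1] + B[1][0] = 7 + -5 = 2) = 2 (attained at k = 1)
  C[1][1] = min over k of (A[1][0] + B[0][1] = 7 + 10 = 17, A[1][1] + B[1][1] = 7 + 4 = 11) = 11 (attained at k = 1)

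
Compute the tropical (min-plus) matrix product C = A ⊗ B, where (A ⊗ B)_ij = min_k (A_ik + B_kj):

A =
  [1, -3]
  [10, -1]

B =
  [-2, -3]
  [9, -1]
A ⊗ B =
  [-1, -4]
  [8, -2]

Apply the min-plus product entry-by-entry:
  C[0][0] = min over k of (A[0][0] + B[0][0] = 1 + -2 = -1, A[0][1] + B[1][0] = -3 + 9 = 6) = -1 (attained at k = 0)
  C[0][1] = min over k of (A[0][0] + B[0][1] = 1 + -3 = -2, A[0][1] + B[1][1] = -3 + -1 = -4) = -4 (attained at k = 1)
  C[1][0] = min over k of (A[1][0] + B[0][0] = 10 + -2 = 8, A[1][1] + B[1][0] = -1 + 9 = 8) = 8 (attained at k = 0)
  C[1][1] = min over k of (A[1][0] + B[0][1] = 10 + -3 = 7, A[1][1] + B[1][1] = -1 + -1 = -2) = -2 (attained at k = 1)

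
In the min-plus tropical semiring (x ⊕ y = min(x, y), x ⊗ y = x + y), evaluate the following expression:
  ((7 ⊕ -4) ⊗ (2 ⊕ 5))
((7 ⊕ -4) ⊗ (2 ⊕ 5)) = -2

Expand innermost to outermost. Recall ⊕ takes the minimum of its arguments and ⊗ takes their sum. Working out the expression ((7 ⊕ -4) ⊗ (2 ⊕ 5)) gives -2.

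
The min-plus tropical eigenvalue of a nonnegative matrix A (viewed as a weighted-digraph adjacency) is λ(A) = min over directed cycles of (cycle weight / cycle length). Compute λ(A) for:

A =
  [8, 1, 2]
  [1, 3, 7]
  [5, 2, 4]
λ(A) = 1

Enumerate directed cycles and compute their means (weight / length). Sample:
  cycle 0 → 0: weight = 8, length = 1, mean = 8/1 ≈ 8.000
  cycle 1 → 1: weight = 3, length = 1, mean = 3/1 ≈ 3.000
  cycle 2 → 2: weight = 4, length = 1, mean = 4/1 ≈ 4.000
  cycle 0 → 1 → 0: weight = 2, length = 2, mean = 2/2 ≈ 1.000
  cycle 0 → 2 → 0: weight = 7, length = 2, mean = 7/2 ≈ 3.500
  cycle 1 → 0 → 1: weight = 2, length = 2, mean = 2/2 ≈ 1.000
Minimum mean = 1.000, attained e.g. along the cycle 0 → 1 → 0 with weight 2 and length 2. So λ(A) = 2/2 = 1.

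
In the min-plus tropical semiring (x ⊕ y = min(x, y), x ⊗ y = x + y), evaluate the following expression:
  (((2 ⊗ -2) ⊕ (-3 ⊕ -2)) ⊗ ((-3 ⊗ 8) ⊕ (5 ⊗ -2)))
(((2 ⊗ -2) ⊕ (-3 ⊕ -2)) ⊗ ((-3 ⊗ 8) ⊕ (5 ⊗ -2))) = 0

Expand innermost to outermost. Recall ⊕ takes the minimum of its arguments and ⊗ takes their sum. Working out the expression (((2 ⊗ -2) ⊕ (-3 ⊕ -2)) ⊗ ((-3 ⊗ 8) ⊕ (5 ⊗ -2))) gives 0.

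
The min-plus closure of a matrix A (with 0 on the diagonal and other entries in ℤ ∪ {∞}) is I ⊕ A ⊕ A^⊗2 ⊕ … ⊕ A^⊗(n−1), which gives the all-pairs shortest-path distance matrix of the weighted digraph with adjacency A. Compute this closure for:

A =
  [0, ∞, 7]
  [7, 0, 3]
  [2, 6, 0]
Closure =
  [0, 13, 7]
  [5, 0, 3]
  [2, 6, 0]

This is the Floyd-Warshall all-pairs shortest-path computation. For each intermediate vertex k = 0, 1, …, 2, update dist[i][j] ← min(dist[i][j], dist[i][k] + dist[k][j]). The final matrix gives, for each (i, j), the minimum total weight of any directed path from i to j (possibly empty when i = j).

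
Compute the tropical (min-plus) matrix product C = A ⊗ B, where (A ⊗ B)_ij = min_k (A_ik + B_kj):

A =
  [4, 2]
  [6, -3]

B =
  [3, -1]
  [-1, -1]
A ⊗ B =
  [1, 1]
  [-4, -4]

Apply the min-plus product entry-by-entry:
  C[0][0] = min over k of (A[0][0] + B[0][0] = 4 + 3 = 7, A[0][1] + B[1][0] = 2 + -1 = 1) = 1 (attained at k = 1)
  C[0][1] = min over k of (A[0][0] + B[0][1] = 4 + -1 = 3, A[0][1] + B[1][1] = 2 + -1 = 1) = 1 (attained at k = 1)
  C[1][0] = min over k of (A[1][0] + B[0][0] = 6 + 3 = 9, A[1][1] + B[1][0] = -3 + -1 = -4) = -4 (attained at k = 1)
  C[1][1] = min over k of (A[1][0] + B[0][1] = 6 + -1 = 5, A[1][1] + B[1][1] = -3 + -1 = -4) = -4 (attained at k = 1)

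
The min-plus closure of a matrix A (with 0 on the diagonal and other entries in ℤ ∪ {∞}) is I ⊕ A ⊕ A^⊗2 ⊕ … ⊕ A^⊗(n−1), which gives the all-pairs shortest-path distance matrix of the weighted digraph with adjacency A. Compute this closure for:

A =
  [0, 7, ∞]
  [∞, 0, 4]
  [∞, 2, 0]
Closure =
  [0, 7, 11]
  [∞, 0, 4]
  [∞, 2, 0]

This is the Floyd-Warshall all-pairs shortest-path computation. For each intermediate vertex k = 0, 1, …, 2, update dist[i][j] ← min(dist[i][j], dist[i][k] + dist[k][j]). The final matrix gives, for each (i, j), the minimum total weight of any directed path from i to j (possibly empty when i = j).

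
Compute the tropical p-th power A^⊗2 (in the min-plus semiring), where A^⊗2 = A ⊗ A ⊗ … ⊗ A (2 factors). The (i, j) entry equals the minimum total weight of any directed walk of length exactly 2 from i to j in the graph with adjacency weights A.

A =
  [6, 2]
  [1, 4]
A^⊗2 =
  [3, 6]
  [5, 3]

Each entry (A^⊗2)_ij equals the minimum over all length-2 walks i = v_0 → v_1 → … → v_2 = j of Σ_t A[v_t][v_{t+1}]. For example, for (i, j) = (0, 1) we minimise over 2 possible intermediate vertex sequences; the minimum is 6, attained along the walk 0 → 1 → 1.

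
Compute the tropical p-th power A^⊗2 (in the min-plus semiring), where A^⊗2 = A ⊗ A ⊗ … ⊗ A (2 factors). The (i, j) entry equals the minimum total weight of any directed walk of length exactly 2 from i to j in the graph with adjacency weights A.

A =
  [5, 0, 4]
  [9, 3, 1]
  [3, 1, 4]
A^⊗2 =
  [7, 3, 1]
  [4, 2, 4]
  [7, 3, 2]

Each entry (A^⊗2)_ij equals the minimum over all length-2 walks i = v_0 → v_1 → … → v_2 = j of Σ_t A[v_t][v_{t+1}]. For example, for (i, j) = (0, 2) we minimise over 3 possible intermediate vertex sequences; the minimum is 1, attained along the walk 0 → 1 → 2.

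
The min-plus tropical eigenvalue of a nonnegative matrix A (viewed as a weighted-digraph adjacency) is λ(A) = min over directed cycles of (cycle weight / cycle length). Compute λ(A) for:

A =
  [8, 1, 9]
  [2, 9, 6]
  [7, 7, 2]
λ(A) = 3/2

Enumerate directed cycles and compute their means (weight / length). Sample:
  cycle 0 → 0: weight = 8, length = 1, mean = 8/1 ≈ 8.000
  cycle 1 → 1: weight = 9, length = 1, mean = 9/1 ≈ 9.000
  cycle 2 → 2: weight = 2, length = 1, mean = 2/1 ≈ 2.000
  cycle 0 → 1 → 0: weight = 3, length = 2, mean = 3/2 ≈ 1.500
  cycle 0 → 2 → 0: weight = 16, length = 2, mean = 16/2 ≈ 8.000
  cycle 1 → 0 → 1: weight = 3, length = 2, mean = 3/2 ≈ 1.500
Minimum mean = 1.500, attained e.g. along the cycle 0 → 1 → 0 with weight 3 and length 2. So λ(A) = 3/2 = 3/2.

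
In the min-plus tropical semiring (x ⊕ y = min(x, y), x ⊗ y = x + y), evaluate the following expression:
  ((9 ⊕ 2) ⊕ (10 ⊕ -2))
((9 ⊕ 2) ⊕ (10 ⊕ -2)) = -2

Expand innermost to outermost. Recall ⊕ takes the minimum of its arguments and ⊗ takes their sum. Working out the expression ((9 ⊕ 2) ⊕ (10 ⊕ -2)) gives -2.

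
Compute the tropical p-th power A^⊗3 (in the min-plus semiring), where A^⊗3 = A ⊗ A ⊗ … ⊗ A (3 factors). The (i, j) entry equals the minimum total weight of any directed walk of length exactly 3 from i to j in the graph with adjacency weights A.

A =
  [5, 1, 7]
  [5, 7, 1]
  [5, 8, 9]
A^⊗3 =
  [7, 7, 7]
  [11, 7, 7]
  [11, 11, 7]

Each entry (A^⊗3)_ij equals the minimum over all length-3 walks i = v_0 → v_1 → … → v_3 = j of Σ_t A[v_t][v_{t+1}]. For example, for (i, j) = (0, 2) we minimise over 9 possible intermediate vertex sequences; the minimum is 7, attained along the walk 0 → 0 → 1 → 2.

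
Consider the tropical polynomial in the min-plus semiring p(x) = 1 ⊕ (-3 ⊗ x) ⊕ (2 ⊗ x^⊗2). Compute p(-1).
p(-1) = -4

A tropical monomial a ⊗ x^⊗i evaluates to a + i · x. Evaluating each term at x = -1:
  Term 0 contributes 1 + 0 · -1 = 1
  Term 1 contributes -3 + 1 · -1 = -4
  Term 2 contributes 2 + 2 · -1 = 0
p(-1) = ⊕ of these = min[1, -4, 0] = -4.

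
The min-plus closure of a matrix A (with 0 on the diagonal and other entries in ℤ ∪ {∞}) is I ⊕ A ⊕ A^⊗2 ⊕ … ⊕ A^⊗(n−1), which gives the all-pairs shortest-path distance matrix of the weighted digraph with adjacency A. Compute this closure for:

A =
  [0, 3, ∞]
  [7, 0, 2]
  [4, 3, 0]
Closure =
  [0, 3, 5]
  [6, 0, 2]
  [4, 3, 0]

This is the Floyd-Warshall all-pairs shortest-path computation. For each intermediate vertex k = 0, 1, …, 2, update dist[i][j] ← min(dist[i][j], dist[i][k] + dist[k][j]). The final matrix gives, for each (i, j), the minimum total weight of any directed path from i to j (possibly empty when i = j).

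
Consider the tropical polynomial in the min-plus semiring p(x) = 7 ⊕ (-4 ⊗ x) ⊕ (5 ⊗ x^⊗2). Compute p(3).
p(3) = -1

A tropical monomial a ⊗ x^⊗i evaluates to a + i · x. Evaluating each term at x = 3:
  Term 0 contributes 7 + 0 · 3 = 7
  Term 1 contributes -4 + 1 · 3 = -1
  Term 2 contributes 5 + 2 · 3 = 11
p(3) = ⊕ of these = min[7, -1, 11] = -1.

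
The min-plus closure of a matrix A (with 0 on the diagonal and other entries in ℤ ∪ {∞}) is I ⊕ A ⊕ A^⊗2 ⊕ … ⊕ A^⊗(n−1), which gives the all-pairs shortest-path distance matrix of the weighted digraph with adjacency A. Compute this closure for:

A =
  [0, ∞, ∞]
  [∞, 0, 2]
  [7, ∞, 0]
Closure =
  [0, ∞, ∞]
  [9, 0, 2]
  [7, ∞, 0]

This is the Floyd-Warshall all-pairs shortest-path computation. For each intermediate vertex k = 0, 1, …, 2, update dist[i][j] ← min(dist[i][j], dist[i][k] + dist[k][j]). The final matrix gives, for each (i, j), the minimum total weight of any directed path from i to j (possibly empty when i = j).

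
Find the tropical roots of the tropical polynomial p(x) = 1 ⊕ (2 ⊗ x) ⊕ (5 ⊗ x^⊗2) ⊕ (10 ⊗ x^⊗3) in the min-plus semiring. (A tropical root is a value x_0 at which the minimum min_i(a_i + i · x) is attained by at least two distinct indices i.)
Roots: {-5, -3, -1}

Each tropical root is a break point of the lower envelope of the lines y = a_i + i · x (there are 4 lines, with slopes 0, 1, ..., 3). Only the lines that attain the minimum somewhere contribute to roots; other lines are dominated. Here the surviving (envelope) indices are i = 3, i = 2, i = 1, i = 0.
Intersections between consecutive envelope lines give the roots: for adjacent envelope indices i < j the intersection is x = (a_i − a_j) / (j − i). Reading off the sorted break points: {-5, -3, -1}.
Verification: at each break x_0, at least two indices attain the minimum of min_i(a_i + i · x_0).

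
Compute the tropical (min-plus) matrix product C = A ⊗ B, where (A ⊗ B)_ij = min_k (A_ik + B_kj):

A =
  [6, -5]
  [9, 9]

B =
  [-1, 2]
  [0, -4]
A ⊗ B =
  [-5, -9]
  [8, 5]

Apply the min-plus product entry-by-entry:
  C[0][0] = min over k of (A[0][0] + B[0][0] = 6 + -1 = 5, A[0][1] + B[1][0] = -5 + 0 = -5) = -5 (attained at k = 1)
  C[0][1] = min over k of (A[0][0] + B[0][1] = 6 + 2 = 8, A[0][1] + B[1][1] = -5 + -4 = -9) = -9 (attained at k = 1)
  C[1][0] = min over k of (A[1][0] + B[0][0] = 9 + -1 = 8, A[1][1] + B[1][0] = 9 + 0 = 9) = 8 (attained at k = 0)
  C[1][1] = min over k of (A[1][0] + B[0][1] = 9 + 2 = 11, A[1][1] + B[1][1] = 9 + -4 = 5) = 5 (attained at k = 1)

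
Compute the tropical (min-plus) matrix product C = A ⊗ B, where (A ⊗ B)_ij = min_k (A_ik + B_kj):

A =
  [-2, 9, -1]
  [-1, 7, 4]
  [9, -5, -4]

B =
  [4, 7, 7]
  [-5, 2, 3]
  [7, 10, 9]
A ⊗ B =
  [2, 5, 5]
  [2, 6, 6]
  [-10, -3, -2]

Apply the min-plus product entry-by-entry:
  C[0][0] = min over k of (A[0][0] + B[0][0] = -2 + 4 = 2, A[0][1] + B[1][0] = 9 + -5 = 4, A[0][2] + B[2][0] = -1 + 7 = 6) = 2 (attained at k = 0)
  C[0][1] = min over k of (A[0][0] + B[0][1] = -2 + 7 = 5, A[0][1] + B[1][1] = 9 + 2 = 11, A[0][2] + B[2][1] = -1 + 10 = 9) = 5 (attained at k = 0)
  C[0][2] = min over k of (A[0][0] + B[0][2] = -2 + 7 = 5, A[0][1] + B[1][2] = 9 + 3 = 12, A[0][2] + B[2][2] = -1 + 9 = 8) = 5 (attained at k = 0)
  C[1][0] = min over k of (A[1][0] + B[0][0] = -1 + 4 = 3, A[1][1] + B[1][0] = 7 + -5 = 2, A[1][2] + B[2][0] = 4 + 7 = 11) = 2 (attained at k = 1)
  C[1][1] = min over k of (A[1][0] + B[0][1] = -1 + 7 = 6, A[1][1] + B[1][1] = 7 + 2 = 9, A[1][2] + B[2][1] = 4 + 10 = 14) = 6 (attained at k = 0)
  C[1][2] = min over k of (A[1][0] + B[0][2] = -1 + 7 = 6, A[1][1] + B[1][2] = 7 + 3 = 10, A[1][2] + B[2][2] = 4 + 9 = 13) = 6 (attained at k = 0)
  C[2][0] = min over k of (A[2][0] + B[0][0] = 9 + 4 = 13, A[2][1] + B[1][0] = -5 + -5 = -10, A[2][2] + B[2][0] = -4 + 7 = 3) = -10 (attained at k = 1)
  C[2][1] = min over k of (A[2][0] + B[0][1] = 9 + 7 = 16, A[2][1] + B[1][1] = -5 + 2 = -3, A[2][2] + B[2][1] = -4 + 10 = 6) = -3 (attained at k = 1)
  C[2][2] = min over k of (A[2][0] + B[0][2] = 9 + 7 = 16, A[2][1] + B[1][2] = -5 + 3 = -2, A[2][2] + B[2][2] = -4 + 9 = 5) = -2 (attained at k = 1)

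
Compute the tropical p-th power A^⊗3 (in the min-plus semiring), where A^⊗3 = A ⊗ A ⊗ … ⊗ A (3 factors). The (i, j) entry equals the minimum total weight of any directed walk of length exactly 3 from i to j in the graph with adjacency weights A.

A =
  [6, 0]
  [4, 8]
A^⊗3 =
  [10, 4]
  [8, 10]

Each entry (A^⊗3)_ij equals the minimum over all length-3 walks i = v_0 → v_1 → … → v_3 = j of Σ_t A[v_t][v_{t+1}]. For example, for (i, j) = (0, 1) we minimise over 4 possible intermediate vertex sequences; the minimum is 4, attained along the walk 0 → 1 → 0 → 1.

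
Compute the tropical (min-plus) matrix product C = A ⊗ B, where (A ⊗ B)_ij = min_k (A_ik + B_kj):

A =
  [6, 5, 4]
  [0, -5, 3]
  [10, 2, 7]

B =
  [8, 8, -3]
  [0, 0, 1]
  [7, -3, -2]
A ⊗ B =
  [5, 1, 2]
  [-5, -5, -4]
  [2, 2, 3]

Apply the min-plus product entry-by-entry:
  C[0][0] = min over k of (A[0][0] + B[0][0] = 6 + 8 = 14, A[0][1] + B[1][0] = 5 + 0 = 5, A[0][2] + B[2][0] = 4 + 7 = 11) = 5 (attained at k = 1)
  C[0][1] = min over k of (A[0][0] + B[0][1] = 6 + 8 = 14, A[0][1] + B[1][1] = 5 + 0 = 5, A[0][2] + B[2][1] = 4 + -3 = 1) = 1 (attained at k = 2)
  C[0][2] = min over k of (A[0][0] + B[0][2] = 6 + -3 = 3, A[0][1] + B[1][2] = 5 + 1 = 6, A[0][2] + B[2][2] = 4 + -2 = 2) = 2 (attained at k = 2)
  C[1][0] = min over k of (A[1][0] + B[0][0] = 0 + 8 = 8, A[1][1] + B[1][0] = -5 + 0 = -5, A[1][2] + B[2][0] = 3 + 7 = 10) = -5 (attained at k = 1)
  C[1][1] = min over k of (A[1][0] + B[0][1] = 0 + 8 = 8, A[1][1] + B[1][1] = -5 + 0 = -5, A[1][2] + B[2][1] = 3 + -3 = 0) = -5 (attained at k = 1)
  C[1][2] = min over k of (A[1][0] + B[0][2] = 0 + -3 = -3, A[1][1] + B[1][2] = -5 + 1 = -4, A[1][2] + B[2][2] = 3 + -2 = 1) = -4 (attained at k = 1)
  C[2][0] = min over k of (A[2][0] + B[0][0] = 10 + 8 = 18, A[2][1] + B[1][0] = 2 + 0 = 2, A[2][2] + B[2][0] = 7 + 7 = 14) = 2 (attained at k = 1)
  C[2][1] = min over k of (A[2][0] + B[0][1] = 10 + 8 = 18, A[2][1] + B[1][1] = 2 + 0 = 2, A[2][2] + B[2][1] = 7 + -3 = 4) = 2 (attained at k = 1)
  C[2][2] = min over k of (A[2][0] + B[0][2] = 10 + -3 = 7, A[2][1] + B[1][2] = 2 + 1 = 3, A[2][2] + B[2][2] = 7 + -2 = 5) = 3 (attained at k = 1)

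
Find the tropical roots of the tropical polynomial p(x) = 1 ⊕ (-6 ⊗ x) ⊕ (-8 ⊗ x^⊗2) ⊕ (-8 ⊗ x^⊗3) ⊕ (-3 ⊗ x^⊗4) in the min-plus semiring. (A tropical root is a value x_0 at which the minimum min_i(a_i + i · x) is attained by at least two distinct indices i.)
Roots: {-5, 0, 2, 7}

Each tropical root is a break point of the lower envelope of the lines y = a_i + i · x (there are 5 lines, with slopes 0, 1, ..., 4). Only the lines that attain the minimum somewhere contribute to roots; other lines are dominated. Here the surviving (envelope) indices are i = 4, i = 3, i = 2, i = 1, i = 0.
Intersections between consecutive envelope lines give the roots: for adjacent envelope indices i < j the intersection is x = (a_i − a_j) / (j − i). Reading off the sorted break points: {-5, 0, 2, 7}.
Verification: at each break x_0, at least two indices attain the minimum of min_i(a_i + i · x_0).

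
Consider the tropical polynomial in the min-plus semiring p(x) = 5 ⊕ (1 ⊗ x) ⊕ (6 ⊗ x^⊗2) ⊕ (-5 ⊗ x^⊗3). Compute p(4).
p(4) = 5

A tropical monomial a ⊗ x^⊗i evaluates to a + i · x. Evaluating each term at x = 4:
  Term 0 contributes 5 + 0 · 4 = 5
  Term 1 contributes 1 + 1 · 4 = 5
  Term 2 contributes 6 + 2 · 4 = 14
  Term 3 contributes -5 + 3 · 4 = 7
p(4) = ⊕ of these = min[5, 5, 14, 7] = 5.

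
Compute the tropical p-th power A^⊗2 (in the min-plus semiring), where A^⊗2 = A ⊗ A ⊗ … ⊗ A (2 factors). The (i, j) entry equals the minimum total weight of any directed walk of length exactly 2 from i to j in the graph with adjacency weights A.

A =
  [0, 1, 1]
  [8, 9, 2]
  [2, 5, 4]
A^⊗2 =
  [0, 1, 1]
  [4, 7, 6]
  [2, 3, 3]

Each entry (A^⊗2)_ij equals the minimum over all length-2 walks i = v_0 → v_1 → … → v_2 = j of Σ_t A[v_t][v_{t+1}]. For example, for (i, j) = (0, 2) we minimise over 3 possible intermediate vertex sequences; the minimum is 1, attained along the walk 0 → 0 → 2.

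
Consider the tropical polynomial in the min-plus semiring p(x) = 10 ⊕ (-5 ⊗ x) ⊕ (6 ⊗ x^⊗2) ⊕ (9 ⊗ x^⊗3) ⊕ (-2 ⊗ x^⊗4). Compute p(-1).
p(-1) = -6

A tropical monomial a ⊗ x^⊗i evaluates to a + i · x. Evaluating each term at x = -1:
  Term 0 contributes 10 + 0 · -1 = 10
  Term 1 contributes -5 + 1 · -1 = -6
  Term 2 contributes 6 + 2 · -1 = 4
  Term 3 contributes 9 + 3 · -1 = 6
  Term 4 contributes -2 + 4 · -1 = -6
p(-1) = ⊕ of these = min[10, -6, 4, 6, -6] = -6.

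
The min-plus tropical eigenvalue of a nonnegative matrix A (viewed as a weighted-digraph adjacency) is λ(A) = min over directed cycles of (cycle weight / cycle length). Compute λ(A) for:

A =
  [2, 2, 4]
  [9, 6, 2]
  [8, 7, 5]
λ(A) = 2

Enumerate directed cycles and compute their means (weight / length). Sample:
  cycle 0 → 0: weight = 2, length = 1, mean = 2/1 ≈ 2.000
  cycle 1 → 1: weight = 6, length = 1, mean = 6/1 ≈ 6.000
  cycle 2 → 2: weight = 5, length = 1, mean = 5/1 ≈ 5.000
  cycle 0 → 1 → 0: weight = 11, length = 2, mean = 11/2 ≈ 5.500
  cycle 0 → 2 → 0: weight = 12, length = 2, mean = 12/2 ≈ 6.000
  cycle 1 → 0 → 1: weight = 11, length = 2, mean = 11/2 ≈ 5.500
Minimum mean = 2.000, attained e.g. along the cycle 0 → 0 with weight 2 and length 1. So λ(A) = 2/1 = 2.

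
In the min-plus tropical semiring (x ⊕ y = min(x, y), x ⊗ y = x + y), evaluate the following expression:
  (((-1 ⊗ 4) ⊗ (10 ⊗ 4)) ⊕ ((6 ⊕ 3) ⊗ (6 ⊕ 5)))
(((-1 ⊗ 4) ⊗ (10 ⊗ 4)) ⊕ ((6 ⊕ 3) ⊗ (6 ⊕ 5))) = 8

Expand innermost to outermost. Recall ⊕ takes the minimum of its arguments and ⊗ takes their sum. Working out the expression (((-1 ⊗ 4) ⊗ (10 ⊗ 4)) ⊕ ((6 ⊕ 3) ⊗ (6 ⊕ 5))) gives 8.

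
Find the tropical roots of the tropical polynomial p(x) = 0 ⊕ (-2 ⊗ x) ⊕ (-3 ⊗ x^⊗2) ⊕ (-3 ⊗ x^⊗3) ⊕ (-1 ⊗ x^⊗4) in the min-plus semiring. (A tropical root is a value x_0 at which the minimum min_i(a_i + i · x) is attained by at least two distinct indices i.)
Roots: {-2, 0, 1, 2}

Each tropical root is a break point of the lower envelope of the lines y = a_i + i · x (there are 5 lines, with slopes 0, 1, ..., 4). Only the lines that attain the minimum somewhere contribute to roots; other lines are dominated. Here the surviving (envelope) indices are i = 4, i = 3, i = 2, i = 1, i = 0.
Intersections between consecutive envelope lines give the roots: for adjacent envelope indices i < j the intersection is x = (a_i − a_j) / (j − i). Reading off the sorted break points: {-2, 0, 1, 2}.
Verification: at each break x_0, at least two indices attain the minimum of min_i(a_i + i · x_0).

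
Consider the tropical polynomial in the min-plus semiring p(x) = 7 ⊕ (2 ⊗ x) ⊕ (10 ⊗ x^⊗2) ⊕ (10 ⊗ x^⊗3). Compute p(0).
p(0) = 2

A tropical monomial a ⊗ x^⊗i evaluates to a + i · x. Evaluating each term at x = 0:
  Term 0 contributes 7 + 0 · 0 = 7
  Term 1 contributes 2 + 1 · 0 = 2
  Term 2 contributes 10 + 2 · 0 = 10
  Term 3 contributes 10 + 3 · 0 = 10
p(0) = ⊕ of these = min[7, 2, 10, 10] = 2.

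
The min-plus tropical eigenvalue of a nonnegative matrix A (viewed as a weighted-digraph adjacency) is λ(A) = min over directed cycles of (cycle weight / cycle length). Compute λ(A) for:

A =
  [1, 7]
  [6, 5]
λ(A) = 1

Enumerate directed cycles and compute their means (weight / length). Sample:
  cycle 0 → 0: weight = 1, length = 1, mean = 1/1 ≈ 1.000
  cycle 1 → 1: weight = 5, length = 1, mean = 5/1 ≈ 5.000
  cycle 0 → 1 → 0: weight = 13, length = 2, mean = 13/2 ≈ 6.500
  cycle 1 → 0 → 1: weight = 13, length = 2, mean = 13/2 ≈ 6.500
Minimum mean = 1.000, attained e.g. along the cycle 0 → 0 with weight 1 and length 1. So λ(A) = 1/1 = 1.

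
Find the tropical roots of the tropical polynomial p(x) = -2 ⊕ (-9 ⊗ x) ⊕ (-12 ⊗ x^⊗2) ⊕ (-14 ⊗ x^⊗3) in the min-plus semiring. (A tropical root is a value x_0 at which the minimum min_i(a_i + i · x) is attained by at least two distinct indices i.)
Roots: {2, 3, 7}

Each tropical root is a break point of the lower envelope of the lines y = a_i + i · x (there are 4 lines, with slopes 0, 1, ..., 3). Only the lines that attain the minimum somewhere contribute to roots; other lines are dominated. Here the surviving (envelope) indices are i = 3, i = 2, i = 1, i = 0.
Intersections between consecutive envelope lines give the roots: for adjacent envelope indices i < j the intersection is x = (a_i − a_j) / (j − i). Reading off the sorted break points: {2, 3, 7}.
Verification: at each break x_0, at least two indices attain the minimum of min_i(a_i + i · x_0).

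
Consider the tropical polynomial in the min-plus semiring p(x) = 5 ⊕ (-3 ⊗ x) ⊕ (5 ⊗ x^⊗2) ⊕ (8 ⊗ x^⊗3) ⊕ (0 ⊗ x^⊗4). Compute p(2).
p(2) = -1

A tropical monomial a ⊗ x^⊗i evaluates to a + i · x. Evaluating each term at x = 2:
  Term 0 contributes 5 + 0 · 2 = 5
  Term 1 contributes -3 + 1 · 2 = -1
  Term 2 contributes 5 + 2 · 2 = 9
  Term 3 contributes 8 + 3 · 2 = 14
  Term 4 contributes 0 + 4 · 2 = 8
p(2) = ⊕ of these = min[5, -1, 9, 14, 8] = -1.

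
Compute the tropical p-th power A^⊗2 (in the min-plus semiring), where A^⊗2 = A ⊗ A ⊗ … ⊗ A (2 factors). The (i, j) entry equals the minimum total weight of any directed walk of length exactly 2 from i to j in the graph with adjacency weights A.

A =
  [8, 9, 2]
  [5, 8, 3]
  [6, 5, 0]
A^⊗2 =
  [8, 7, 2]
  [9, 8, 3]
  [6, 5, 0]

Each entry (A^⊗2)_ij equals the minimum over all length-2 walks i = v_0 → v_1 → … → v_2 = j of Σ_t A[v_t][v_{t+1}]. For example, for (i, j) = (0, 2) we minimise over 3 possible intermediate vertex sequences; the minimum is 2, attained along the walk 0 → 2 → 2.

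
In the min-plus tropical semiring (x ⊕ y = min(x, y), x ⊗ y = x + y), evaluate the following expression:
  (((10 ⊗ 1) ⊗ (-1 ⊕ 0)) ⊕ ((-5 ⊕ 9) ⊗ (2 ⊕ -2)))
(((10 ⊗ 1) ⊗ (-1 ⊕ 0)) ⊕ ((-5 ⊕ 9) ⊗ (2 ⊕ -2))) = -7

Expand innermost to outermost. Recall ⊕ takes the minimum of its arguments and ⊗ takes their sum. Working out the expression (((10 ⊗ 1) ⊗ (-1 ⊕ 0)) ⊕ ((-5 ⊕ 9) ⊗ (2 ⊕ -2))) gives -7.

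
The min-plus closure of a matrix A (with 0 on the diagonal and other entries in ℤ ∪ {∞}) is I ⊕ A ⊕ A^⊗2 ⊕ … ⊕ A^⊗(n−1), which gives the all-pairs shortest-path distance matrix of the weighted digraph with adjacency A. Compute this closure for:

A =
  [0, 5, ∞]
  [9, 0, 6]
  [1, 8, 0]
Closure =
  [0, 5, 11]
  [7, 0, 6]
  [1, 6, 0]

This is the Floyd-Warshall all-pairs shortest-path computation. For each intermediate vertex k = 0, 1, …, 2, update dist[i][j] ← min(dist[i][j], dist[i][k] + dist[k][j]). The final matrix gives, for each (i, j), the minimum total weight of any directed path from i to j (possibly empty when i = j).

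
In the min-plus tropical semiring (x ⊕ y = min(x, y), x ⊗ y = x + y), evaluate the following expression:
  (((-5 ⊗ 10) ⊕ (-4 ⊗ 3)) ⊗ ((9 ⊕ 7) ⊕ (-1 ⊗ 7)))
(((-5 ⊗ 10) ⊕ (-4 ⊗ 3)) ⊗ ((9 ⊕ 7) ⊕ (-1 ⊗ 7))) = 5

Expand innermost to outermost. Recall ⊕ takes the minimum of its arguments and ⊗ takes their sum. Working out the expression (((-5 ⊗ 10) ⊕ (-4 ⊗ 3)) ⊗ ((9 ⊕ 7) ⊕ (-1 ⊗ 7))) gives 5.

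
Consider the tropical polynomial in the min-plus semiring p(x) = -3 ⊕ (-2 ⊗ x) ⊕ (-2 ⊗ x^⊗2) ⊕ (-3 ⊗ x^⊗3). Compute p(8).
p(8) = -3

A tropical monomial a ⊗ x^⊗i evaluates to a + i · x. Evaluating each term at x = 8:
  Term 0 contributes -3 + 0 · 8 = -3
  Term 1 contributes -2 + 1 · 8 = 6
  Term 2 contributes -2 + 2 · 8 = 14
  Term 3 contributes -3 + 3 · 8 = 21
p(8) = ⊕ of these = min[-3, 6, 14, 21] = -3.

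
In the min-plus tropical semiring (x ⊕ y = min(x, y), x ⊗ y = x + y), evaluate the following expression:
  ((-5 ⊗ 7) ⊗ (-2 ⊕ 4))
((-5 ⊗ 7) ⊗ (-2 ⊕ 4)) = 0

Expand innermost to outermost. Recall ⊕ takes the minimum of its arguments and ⊗ takes their sum. Working out the expression ((-5 ⊗ 7) ⊗ (-2 ⊕ 4)) gives 0.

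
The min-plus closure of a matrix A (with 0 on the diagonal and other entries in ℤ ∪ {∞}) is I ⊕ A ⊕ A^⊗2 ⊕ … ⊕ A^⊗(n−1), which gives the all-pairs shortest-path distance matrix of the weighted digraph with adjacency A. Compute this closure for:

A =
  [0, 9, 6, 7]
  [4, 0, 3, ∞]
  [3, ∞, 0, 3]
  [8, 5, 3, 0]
Closure =
  [0, 9, 6, 7]
  [4, 0, 3, 6]
  [3, 8, 0, 3]
  [6, 5, 3, 0]

This is the Floyd-Warshall all-pairs shortest-path computation. For each intermediate vertex k = 0, 1, …, 3, update dist[i][j] ← min(dist[i][j], dist[i][k] + dist[k][j]). The final matrix gives, for each (i, j), the minimum total weight of any directed path from i to j (possibly empty when i = j).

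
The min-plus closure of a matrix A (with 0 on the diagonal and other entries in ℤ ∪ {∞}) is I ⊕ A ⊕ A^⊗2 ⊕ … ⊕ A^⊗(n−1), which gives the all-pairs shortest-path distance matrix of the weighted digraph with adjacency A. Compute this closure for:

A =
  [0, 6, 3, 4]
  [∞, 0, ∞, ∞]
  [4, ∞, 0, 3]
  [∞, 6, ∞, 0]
Closure =
  [0, 6, 3, 4]
  [∞, 0, ∞, ∞]
  [4, 9, 0, 3]
  [∞, 6, ∞, 0]

This is the Floyd-Warshall all-pairs shortest-path computation. For each intermediate vertex k = 0, 1, …, 3, update dist[i][j] ← min(dist[i][j], dist[i][k] + dist[k][j]). The final matrix gives, for each (i, j), the minimum total weight of any directed path from i to j (possibly empty when i = j).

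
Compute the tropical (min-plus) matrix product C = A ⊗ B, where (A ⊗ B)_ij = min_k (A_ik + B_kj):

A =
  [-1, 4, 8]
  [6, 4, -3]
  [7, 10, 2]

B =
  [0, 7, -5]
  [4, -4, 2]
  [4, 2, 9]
A ⊗ B =
  [-1, 0, -6]
  [1, -1, 1]
  [6, 4, 2]

Apply the min-plus product entry-by-entry:
  C[0][0] = min over k of (A[0][0] + B[0][0] = -1 + 0 = -1, A[0][1] + B[1][0] = 4 + 4 = 8, A[0][2] + B[2][0] = 8 + 4 = 12) = -1 (attained at k = 0)
  C[0][1] = min over k of (A[0][0] + B[0][1] = -1 + 7 = 6, A[0][1] + B[1][1] = 4 + -4 = 0, A[0][2] + B[2][1] = 8 + 2 = 10) = 0 (attained at k = 1)
  C[0][2] = min over k of (A[0][0] + B[0][2] = -1 + -5 = -6, A[0][1] + B[1][2] = 4 + 2 = 6, A[0][2] + B[2][2] = 8 + 9 = 17) = -6 (attained at k = 0)
  C[1][0] = min over k of (A[1][0] + B[0][0] = 6 + 0 = 6, A[1][1] + B[1][0] = 4 + 4 = 8, A[1][2] + B[2][0] = -3 + 4 = 1) = 1 (attained at k = 2)
  C[1][1] = min over k of (A[1][0] + B[0][1] = 6 + 7 = 13, A[1][1] + B[1][1] = 4 + -4 = 0, A[1][2] + B[2][1] = -3 + 2 = -1) = -1 (attained at k = 2)
  C[1][2] = min over k of (A[1][0] + B[0][2] = 6 + -5 = 1, A[1][1] + B[1][2] = 4 + 2 = 6, A[1][2] + B[2][2] = -3 + 9 = 6) = 1 (attained at k = 0)
  C[2][0] = min over k of (A[2][0] + B[0][0] = 7 + 0 = 7, A[2][1] + B[1][0] = 10 + 4 = 14, A[2][2] + B[2][0] = 2 + 4 = 6) = 6 (attained at k = 2)
  C[2][1] = min over k of (A[2][0] + B[0][1] = 7 + 7 = 14, A[2][1] + B[1][1] = 10 + -4 = 6, A[2][2] + B[2][1] = 2 + 2 = 4) = 4 (attained at k = 2)
  C[2][2] = min over k of (A[2][0] + B[0][2] = 7 + -5 = 2, A[2][1] + B[1][2] = 10 + 2 = 12, A[2][2] + B[2][2] = 2 + 9 = 11) = 2 (attained at k = 0)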